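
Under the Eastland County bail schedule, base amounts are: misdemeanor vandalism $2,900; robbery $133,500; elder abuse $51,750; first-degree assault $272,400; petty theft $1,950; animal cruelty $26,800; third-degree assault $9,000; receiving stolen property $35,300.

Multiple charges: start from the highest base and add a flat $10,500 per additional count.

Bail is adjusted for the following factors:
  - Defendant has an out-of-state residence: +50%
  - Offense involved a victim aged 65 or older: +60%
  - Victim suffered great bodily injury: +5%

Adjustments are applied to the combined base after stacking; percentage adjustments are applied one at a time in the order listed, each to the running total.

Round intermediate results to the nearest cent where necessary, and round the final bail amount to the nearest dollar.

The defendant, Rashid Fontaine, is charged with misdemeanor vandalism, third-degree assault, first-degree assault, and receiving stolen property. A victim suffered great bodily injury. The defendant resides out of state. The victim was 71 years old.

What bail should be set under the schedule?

Base amounts from the schedule: misdemeanor vandalism $2,900; third-degree assault $9,000; first-degree assault $272,400; receiving stolen property $35,300.
Stacking rule: highest base plus $10,500 per additional charge. Highest is first-degree assault at $272,400; 3 additional charges → +$31,500. Combined base = $303,900.
Defendant has an out-of-state residence (+50%): $303,900 × 1.5 = $455,850.
Offense involved a victim aged 65 or older (+60%): $455,850 × 1.6 = $729,360.
Victim suffered great bodily injury (+5%): $729,360 × 1.05 = $765,828.

$765,828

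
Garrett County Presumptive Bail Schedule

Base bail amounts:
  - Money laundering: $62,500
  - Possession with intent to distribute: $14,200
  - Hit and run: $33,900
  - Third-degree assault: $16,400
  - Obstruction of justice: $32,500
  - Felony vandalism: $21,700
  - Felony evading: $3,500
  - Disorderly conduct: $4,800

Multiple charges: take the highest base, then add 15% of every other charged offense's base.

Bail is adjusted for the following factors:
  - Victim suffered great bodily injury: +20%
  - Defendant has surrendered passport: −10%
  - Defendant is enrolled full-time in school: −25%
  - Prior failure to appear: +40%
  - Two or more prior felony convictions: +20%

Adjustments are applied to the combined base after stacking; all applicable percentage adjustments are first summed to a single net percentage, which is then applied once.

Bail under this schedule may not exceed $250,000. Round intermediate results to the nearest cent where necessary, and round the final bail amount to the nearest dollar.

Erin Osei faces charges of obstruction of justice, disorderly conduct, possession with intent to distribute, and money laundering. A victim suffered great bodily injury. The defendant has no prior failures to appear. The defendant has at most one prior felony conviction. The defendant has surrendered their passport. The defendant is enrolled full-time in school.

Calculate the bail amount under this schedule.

$59,691

Base amounts from the schedule: obstruction of justice $32,500; disorderly conduct $4,800; possession with intent to distribute $14,200; money laundering $62,500.
Stacking rule: highest base plus 15% of each additional charge. Highest is money laundering at $62,500. Additional: $32,500 × 15% = $4,875; $4,800 × 15% = $720; $14,200 × 15% = $2,130. Combined base = $62,500 + $7,725 = $70,225.
Net percentage adjustment: +20% −10% −25% = −15%. $70,225 × 0.85 = $59,691.25.
$59,691.25 is within the $250,000 maximum.
Rounded to the nearest dollar: $59,691.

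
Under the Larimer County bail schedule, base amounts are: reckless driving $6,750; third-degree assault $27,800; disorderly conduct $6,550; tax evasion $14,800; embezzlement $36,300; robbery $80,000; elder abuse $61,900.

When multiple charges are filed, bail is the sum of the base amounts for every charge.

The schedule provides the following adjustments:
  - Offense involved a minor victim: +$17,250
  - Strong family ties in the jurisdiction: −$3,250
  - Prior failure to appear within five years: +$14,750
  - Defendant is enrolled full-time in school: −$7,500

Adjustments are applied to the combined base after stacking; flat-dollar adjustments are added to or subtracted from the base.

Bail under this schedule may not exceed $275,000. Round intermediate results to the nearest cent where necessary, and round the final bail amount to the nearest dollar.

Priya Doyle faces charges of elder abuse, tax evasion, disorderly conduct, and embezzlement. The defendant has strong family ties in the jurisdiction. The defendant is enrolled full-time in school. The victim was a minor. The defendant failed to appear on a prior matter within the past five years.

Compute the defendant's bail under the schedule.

Base amounts from the schedule: elder abuse $61,900; tax evasion $14,800; disorderly conduct $6,550; embezzlement $36,300.
Stacking rule: sum of all bases. $61,900 + $14,800 + $6,550 + $36,300 = $119,550.
Offense involved a minor victim (+$17,250 flat): $119,550 + $17,250 = $136,800.
Strong family ties in the jurisdiction (−$3,250 flat): $136,800 − $3,250 = $133,550.
Prior failure to appear within five years (+$14,750 flat): $133,550 + $14,750 = $148,300.
Defendant is enrolled full-time in school (−$7,500 flat): $148,300 − $7,500 = $140,800.
$140,800 is within the $275,000 maximum.

$140,800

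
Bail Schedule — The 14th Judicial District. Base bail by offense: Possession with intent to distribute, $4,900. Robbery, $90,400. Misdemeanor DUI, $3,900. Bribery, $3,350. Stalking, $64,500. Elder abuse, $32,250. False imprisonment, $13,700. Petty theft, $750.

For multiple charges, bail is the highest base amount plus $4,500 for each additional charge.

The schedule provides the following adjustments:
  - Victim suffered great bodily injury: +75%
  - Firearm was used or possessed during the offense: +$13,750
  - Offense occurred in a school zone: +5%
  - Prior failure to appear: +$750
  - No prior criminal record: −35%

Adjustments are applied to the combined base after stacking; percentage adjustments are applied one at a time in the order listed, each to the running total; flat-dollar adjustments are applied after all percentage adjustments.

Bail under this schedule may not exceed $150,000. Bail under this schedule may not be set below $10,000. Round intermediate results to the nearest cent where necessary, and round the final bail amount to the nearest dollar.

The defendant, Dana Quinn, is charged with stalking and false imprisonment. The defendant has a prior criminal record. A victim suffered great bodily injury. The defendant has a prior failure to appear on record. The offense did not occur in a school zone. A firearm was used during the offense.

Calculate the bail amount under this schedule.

Base amounts from the schedule: stalking $64,500; false imprisonment $13,700.
Stacking rule: highest base plus $4,500 per additional charge. Highest is stalking at $64,500; 1 additional charge → +$4,500. Combined base = $69,000.
Victim suffered great bodily injury (+75%): $69,000 × 1.75 = $120,750.
Firearm was used or possessed during the offense (+$13,750 flat): $120,750 + $13,750 = $134,500.
Prior failure to appear (+$750 flat): $134,500 + $750 = $135,250.
$135,250 is within the $150,000 maximum.
$135,250 is at or above the $10,000 minimum.

$135,250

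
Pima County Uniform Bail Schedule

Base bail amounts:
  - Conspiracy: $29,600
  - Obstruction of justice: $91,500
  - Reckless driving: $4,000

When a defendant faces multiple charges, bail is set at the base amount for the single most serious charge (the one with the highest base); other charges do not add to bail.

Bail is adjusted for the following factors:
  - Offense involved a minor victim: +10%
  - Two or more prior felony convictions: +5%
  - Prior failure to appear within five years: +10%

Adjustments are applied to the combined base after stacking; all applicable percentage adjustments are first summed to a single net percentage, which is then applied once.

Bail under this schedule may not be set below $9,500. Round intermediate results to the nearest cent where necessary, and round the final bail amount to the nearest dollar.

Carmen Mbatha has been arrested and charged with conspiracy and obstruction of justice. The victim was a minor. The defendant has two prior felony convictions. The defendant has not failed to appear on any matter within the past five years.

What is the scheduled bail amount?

Base amounts from the schedule: conspiracy $29,600; obstruction of justice $91,500.
Stacking rule: use the highest base only. Highest is obstruction of justice at $91,500. Combined base = $91,500.
Net percentage adjustment: +10% +5% = +15%. $91,500 × 1.15 = $105,225.
$105,225 is at or above the $9,500 minimum.

$105,225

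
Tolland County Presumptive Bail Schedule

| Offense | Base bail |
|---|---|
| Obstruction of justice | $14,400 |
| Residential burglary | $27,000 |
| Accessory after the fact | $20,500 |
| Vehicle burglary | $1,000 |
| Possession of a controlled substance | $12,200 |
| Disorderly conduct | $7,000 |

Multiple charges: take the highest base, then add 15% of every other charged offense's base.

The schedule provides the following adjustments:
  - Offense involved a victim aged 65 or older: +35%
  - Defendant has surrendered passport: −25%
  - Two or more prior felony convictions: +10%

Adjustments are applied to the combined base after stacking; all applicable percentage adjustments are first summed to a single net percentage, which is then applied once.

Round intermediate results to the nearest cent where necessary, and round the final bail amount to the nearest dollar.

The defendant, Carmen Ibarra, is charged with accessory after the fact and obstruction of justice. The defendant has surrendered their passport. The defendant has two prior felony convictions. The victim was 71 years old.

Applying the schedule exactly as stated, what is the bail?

Base amounts from the schedule: accessory after the fact $20,500; obstruction of justice $14,400.
Stacking rule: highest base plus 15% of each additional charge. Highest is accessory after the fact at $20,500. Additional: $14,400 × 15% = $2,160. Combined base = $20,500 + $2,160 = $22,660.
Net percentage adjustment: +35% −25% +10% = +20%. $22,660 × 1.2 = $27,192.

$27,192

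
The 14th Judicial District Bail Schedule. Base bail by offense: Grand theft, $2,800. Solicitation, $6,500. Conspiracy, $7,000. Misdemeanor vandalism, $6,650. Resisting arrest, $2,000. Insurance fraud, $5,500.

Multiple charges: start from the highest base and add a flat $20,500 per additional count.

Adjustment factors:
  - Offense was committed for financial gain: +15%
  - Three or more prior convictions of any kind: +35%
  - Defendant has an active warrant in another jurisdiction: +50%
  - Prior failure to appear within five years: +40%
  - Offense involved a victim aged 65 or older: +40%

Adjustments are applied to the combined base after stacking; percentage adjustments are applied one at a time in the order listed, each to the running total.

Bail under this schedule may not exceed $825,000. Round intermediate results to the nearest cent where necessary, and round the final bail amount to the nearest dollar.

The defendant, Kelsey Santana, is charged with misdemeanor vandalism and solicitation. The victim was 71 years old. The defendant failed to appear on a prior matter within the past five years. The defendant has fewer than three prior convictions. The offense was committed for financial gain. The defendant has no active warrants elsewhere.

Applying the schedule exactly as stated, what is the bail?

Base amounts from the schedule: misdemeanor vandalism $6,650; solicitation $6,500.
Stacking rule: highest base plus $20,500 per additional charge. Highest is misdemeanor vandalism at $6,650; 1 additional charge → +$20,500. Combined base = $27,150.
Offense was committed for financial gain (+15%): $27,150 × 1.15 = $31,222.50.
Prior failure to appear within five years (+40%): $31,222.50 × 1.4 = $43,711.50.
Offense involved a victim aged 65 or older (+40%): $43,711.50 × 1.4 = $61,196.10.
$61,196.10 is within the $825,000 maximum.
Rounded to the nearest dollar: $61,196.

$61,196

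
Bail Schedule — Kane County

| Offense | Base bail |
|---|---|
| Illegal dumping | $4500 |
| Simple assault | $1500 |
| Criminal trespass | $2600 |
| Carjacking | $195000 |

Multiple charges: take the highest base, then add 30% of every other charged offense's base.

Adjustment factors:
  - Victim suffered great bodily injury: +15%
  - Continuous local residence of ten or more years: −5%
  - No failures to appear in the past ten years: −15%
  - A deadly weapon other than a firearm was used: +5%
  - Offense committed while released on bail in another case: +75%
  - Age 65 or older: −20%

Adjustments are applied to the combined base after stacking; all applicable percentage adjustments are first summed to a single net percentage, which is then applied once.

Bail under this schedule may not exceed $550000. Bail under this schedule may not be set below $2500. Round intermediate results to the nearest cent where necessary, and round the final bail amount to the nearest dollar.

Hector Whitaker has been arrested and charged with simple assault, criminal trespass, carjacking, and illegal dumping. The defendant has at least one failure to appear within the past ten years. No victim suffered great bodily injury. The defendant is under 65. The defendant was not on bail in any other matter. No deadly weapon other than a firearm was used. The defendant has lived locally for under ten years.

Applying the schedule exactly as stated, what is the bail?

$197580

Base amounts from the schedule: simple assault $1500; criminal trespass $2600; carjacking $195000; illegal dumping $4500.
Stacking rule: highest base plus 30% of each additional charge. Highest is carjacking at $195000. Additional: $1500 × 30% = $450; $2600 × 30% = $780; $4500 × 30% = $1350. Combined base = $195000 + $2580 = $197580.
No adjustment factors apply to this defendant.
$197580 is within the $550000 maximum.
$197580 is at or above the $2500 minimum.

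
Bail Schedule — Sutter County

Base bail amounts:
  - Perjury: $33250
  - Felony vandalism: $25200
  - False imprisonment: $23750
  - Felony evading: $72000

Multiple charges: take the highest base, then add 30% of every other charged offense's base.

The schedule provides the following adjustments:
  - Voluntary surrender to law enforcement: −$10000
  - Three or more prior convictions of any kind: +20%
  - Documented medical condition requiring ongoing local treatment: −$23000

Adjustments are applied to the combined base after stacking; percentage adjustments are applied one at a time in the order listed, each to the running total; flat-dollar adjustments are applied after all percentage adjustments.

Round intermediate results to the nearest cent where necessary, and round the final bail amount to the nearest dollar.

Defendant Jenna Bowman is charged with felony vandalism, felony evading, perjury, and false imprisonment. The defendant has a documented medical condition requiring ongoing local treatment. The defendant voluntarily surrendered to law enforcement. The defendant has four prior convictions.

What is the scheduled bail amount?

$82992

Base amounts from the schedule: felony vandalism $25200; felony evading $72000; perjury $33250; false imprisonment $23750.
Stacking rule: highest base plus 30% of each additional charge. Highest is felony evading at $72000. Additional: $25200 × 30% = $7560; $33250 × 30% = $9975; $23750 × 30% = $7125. Combined base = $72000 + $24660 = $96660.
Three or more prior convictions of any kind (+20%): $96660 × 1.2 = $115992.
Voluntary surrender to law enforcement (−$10000 flat): $115992 − $10000 = $105992.
Documented medical condition requiring ongoing local treatment (−$23000 flat): $105992 − $23000 = $82992.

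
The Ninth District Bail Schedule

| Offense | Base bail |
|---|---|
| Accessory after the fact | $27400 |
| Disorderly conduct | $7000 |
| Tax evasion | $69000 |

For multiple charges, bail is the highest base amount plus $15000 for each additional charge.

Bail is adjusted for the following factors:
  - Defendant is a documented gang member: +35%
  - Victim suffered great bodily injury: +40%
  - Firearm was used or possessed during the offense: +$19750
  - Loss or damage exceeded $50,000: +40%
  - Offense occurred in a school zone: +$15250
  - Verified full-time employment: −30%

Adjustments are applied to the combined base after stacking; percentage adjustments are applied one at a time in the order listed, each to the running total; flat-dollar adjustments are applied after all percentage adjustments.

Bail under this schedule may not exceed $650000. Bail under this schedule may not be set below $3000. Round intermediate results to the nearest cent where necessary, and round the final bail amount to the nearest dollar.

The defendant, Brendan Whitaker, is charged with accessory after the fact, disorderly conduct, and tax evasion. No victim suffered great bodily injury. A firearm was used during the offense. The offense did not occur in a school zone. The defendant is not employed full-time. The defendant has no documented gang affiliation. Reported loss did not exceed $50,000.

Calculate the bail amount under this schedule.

Base amounts from the schedule: accessory after the fact $27400; disorderly conduct $7000; tax evasion $69000.
Stacking rule: highest base plus $15000 per additional charge. Highest is tax evasion at $69000; 2 additional charges → +$30000. Combined base = $99000.
Firearm was used or possessed during the offense (+$19750 flat): $99000 + $19750 = $118750.
$118750 is within the $650000 maximum.
$118750 is at or above the $3000 minimum.

$118750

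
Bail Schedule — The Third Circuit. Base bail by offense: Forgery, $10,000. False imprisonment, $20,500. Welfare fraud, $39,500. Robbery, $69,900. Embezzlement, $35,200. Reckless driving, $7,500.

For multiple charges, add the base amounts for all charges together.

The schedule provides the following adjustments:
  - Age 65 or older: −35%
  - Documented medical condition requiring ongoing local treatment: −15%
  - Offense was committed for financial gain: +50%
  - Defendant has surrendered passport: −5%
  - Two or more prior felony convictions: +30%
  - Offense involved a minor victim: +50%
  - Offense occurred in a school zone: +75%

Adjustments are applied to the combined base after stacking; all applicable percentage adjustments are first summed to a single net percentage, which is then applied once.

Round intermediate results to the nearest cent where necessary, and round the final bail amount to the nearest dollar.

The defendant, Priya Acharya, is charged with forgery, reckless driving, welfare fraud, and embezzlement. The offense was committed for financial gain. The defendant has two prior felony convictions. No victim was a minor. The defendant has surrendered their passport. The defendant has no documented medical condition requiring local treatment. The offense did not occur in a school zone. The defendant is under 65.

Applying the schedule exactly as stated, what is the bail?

$161,350

Base amounts from the schedule: forgery $10,000; reckless driving $7,500; welfare fraud $39,500; embezzlement $35,200.
Stacking rule: sum of all bases. $10,000 + $7,500 + $39,500 + $35,200 = $92,200.
Net percentage adjustment: +50% −5% +30% = +75%. $92,200 × 1.75 = $161,350.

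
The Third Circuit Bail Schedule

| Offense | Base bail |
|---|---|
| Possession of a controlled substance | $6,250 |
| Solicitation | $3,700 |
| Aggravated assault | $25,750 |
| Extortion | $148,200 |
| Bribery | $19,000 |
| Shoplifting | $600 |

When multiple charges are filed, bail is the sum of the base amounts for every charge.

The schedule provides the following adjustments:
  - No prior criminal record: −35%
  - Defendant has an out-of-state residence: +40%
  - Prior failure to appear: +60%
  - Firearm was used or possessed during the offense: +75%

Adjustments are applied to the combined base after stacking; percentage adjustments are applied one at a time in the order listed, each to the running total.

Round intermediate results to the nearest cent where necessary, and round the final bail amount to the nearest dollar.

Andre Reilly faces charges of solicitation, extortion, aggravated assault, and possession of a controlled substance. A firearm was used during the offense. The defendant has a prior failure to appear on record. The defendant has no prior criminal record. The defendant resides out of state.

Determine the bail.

$468,577

Base amounts from the schedule: solicitation $3,700; extortion $148,200; aggravated assault $25,750; possession of a controlled substance $6,250.
Stacking rule: sum of all bases. $3,700 + $148,200 + $25,750 + $6,250 = $183,900.
No prior criminal record (−35%): $183,900 × 0.65 = $119,535.
Defendant has an out-of-state residence (+40%): $119,535 × 1.4 = $167,349.
Prior failure to appear (+60%): $167,349 × 1.6 = $267,758.40.
Firearm was used or possessed during the offense (+75%): $267,758.40 × 1.75 = $468,577.20.
Rounded to the nearest dollar: $468,577.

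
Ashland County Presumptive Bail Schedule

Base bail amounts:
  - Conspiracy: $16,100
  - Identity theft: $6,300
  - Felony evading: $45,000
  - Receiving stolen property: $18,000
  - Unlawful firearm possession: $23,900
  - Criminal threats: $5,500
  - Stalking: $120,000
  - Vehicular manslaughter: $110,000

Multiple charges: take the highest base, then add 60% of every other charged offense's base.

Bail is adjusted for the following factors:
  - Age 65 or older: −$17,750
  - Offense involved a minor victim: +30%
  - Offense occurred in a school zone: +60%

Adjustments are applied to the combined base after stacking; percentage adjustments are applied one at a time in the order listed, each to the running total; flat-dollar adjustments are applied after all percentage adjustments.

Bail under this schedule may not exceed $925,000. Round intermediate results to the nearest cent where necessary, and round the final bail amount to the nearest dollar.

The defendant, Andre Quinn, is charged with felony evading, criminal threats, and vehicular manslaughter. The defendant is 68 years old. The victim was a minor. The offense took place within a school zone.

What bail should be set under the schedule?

Base amounts from the schedule: felony evading $45,000; criminal threats $5,500; vehicular manslaughter $110,000.
Stacking rule: highest base plus 60% of each additional charge. Highest is vehicular manslaughter at $110,000. Additional: $45,000 × 60% = $27,000; $5,500 × 60% = $3,300. Combined base = $110,000 + $30,300 = $140,300.
Offense involved a minor victim (+30%): $140,300 × 1.3 = $182,390.
Offense occurred in a school zone (+60%): $182,390 × 1.6 = $291,824.
Age 65 or older (−$17,750 flat): $291,824 − $17,750 = $274,074.
$274,074 is within the $925,000 maximum.

$274,074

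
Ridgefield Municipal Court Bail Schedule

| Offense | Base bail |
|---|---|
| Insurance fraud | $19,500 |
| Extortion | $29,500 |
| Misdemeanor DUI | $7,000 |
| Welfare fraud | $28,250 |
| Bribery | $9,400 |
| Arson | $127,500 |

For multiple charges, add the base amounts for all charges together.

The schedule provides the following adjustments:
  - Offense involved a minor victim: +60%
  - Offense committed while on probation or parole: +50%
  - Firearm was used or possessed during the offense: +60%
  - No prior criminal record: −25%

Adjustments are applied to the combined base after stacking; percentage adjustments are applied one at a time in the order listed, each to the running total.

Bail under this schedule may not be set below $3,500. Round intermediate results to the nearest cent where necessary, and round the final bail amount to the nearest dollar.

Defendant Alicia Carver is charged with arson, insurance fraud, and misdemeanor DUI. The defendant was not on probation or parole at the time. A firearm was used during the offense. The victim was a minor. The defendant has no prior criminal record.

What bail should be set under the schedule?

Base amounts from the schedule: arson $127,500; insurance fraud $19,500; misdemeanor DUI $7,000.
Stacking rule: sum of all bases. $127,500 + $19,500 + $7,000 = $154,000.
Offense involved a minor victim (+60%): $154,000 × 1.6 = $246,400.
Firearm was used or possessed during the offense (+60%): $246,400 × 1.6 = $394,240.
No prior criminal record (−25%): $394,240 × 0.75 = $295,680.
$295,680 is at or above the $3,500 minimum.

$295,680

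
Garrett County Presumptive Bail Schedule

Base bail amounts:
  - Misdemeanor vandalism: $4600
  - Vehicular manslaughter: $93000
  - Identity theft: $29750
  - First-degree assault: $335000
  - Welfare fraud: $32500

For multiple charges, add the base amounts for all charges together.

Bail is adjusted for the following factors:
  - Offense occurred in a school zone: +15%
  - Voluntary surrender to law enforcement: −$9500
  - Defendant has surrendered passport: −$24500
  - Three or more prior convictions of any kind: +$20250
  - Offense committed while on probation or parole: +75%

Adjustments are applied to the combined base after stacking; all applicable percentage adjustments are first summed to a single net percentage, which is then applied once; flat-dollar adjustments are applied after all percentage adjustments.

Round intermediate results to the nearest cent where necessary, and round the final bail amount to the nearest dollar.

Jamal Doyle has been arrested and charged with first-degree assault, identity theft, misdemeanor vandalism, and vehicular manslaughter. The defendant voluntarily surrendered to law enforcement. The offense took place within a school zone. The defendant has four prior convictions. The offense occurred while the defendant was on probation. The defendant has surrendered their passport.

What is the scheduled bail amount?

Base amounts from the schedule: first-degree assault $335000; identity theft $29750; misdemeanor vandalism $4600; vehicular manslaughter $93000.
Stacking rule: sum of all bases. $335000 + $29750 + $4600 + $93000 = $462350.
Net percentage adjustment: +15% +75% = +90%. $462350 × 1.9 = $878465.
Voluntary surrender to law enforcement (−$9500 flat): $878465 − $9500 = $868965.
Defendant has surrendered passport (−$24500 flat): $868965 − $24500 = $844465.
Three or more prior convictions of any kind (+$20250 flat): $844465 + $20250 = $864715.

$864715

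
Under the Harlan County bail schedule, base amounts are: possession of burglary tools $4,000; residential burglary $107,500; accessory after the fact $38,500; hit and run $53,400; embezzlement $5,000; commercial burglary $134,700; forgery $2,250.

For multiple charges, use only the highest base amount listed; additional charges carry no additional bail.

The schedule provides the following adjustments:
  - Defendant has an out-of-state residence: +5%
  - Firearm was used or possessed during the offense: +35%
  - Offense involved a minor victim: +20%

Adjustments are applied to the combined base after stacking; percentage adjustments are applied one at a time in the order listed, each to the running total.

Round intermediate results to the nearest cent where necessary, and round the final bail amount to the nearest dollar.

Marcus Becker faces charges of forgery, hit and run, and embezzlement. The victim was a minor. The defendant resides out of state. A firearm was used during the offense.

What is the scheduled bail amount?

$90,833

Base amounts from the schedule: forgery $2,250; hit and run $53,400; embezzlement $5,000.
Stacking rule: use the highest base only. Highest is hit and run at $53,400. Combined base = $53,400.
Defendant has an out-of-state residence (+5%): $53,400 × 1.05 = $56,070.
Firearm was used or possessed during the offense (+35%): $56,070 × 1.35 = $75,694.50.
Offense involved a minor victim (+20%): $75,694.50 × 1.2 = $90,833.40.
Rounded to the nearest dollar: $90,833.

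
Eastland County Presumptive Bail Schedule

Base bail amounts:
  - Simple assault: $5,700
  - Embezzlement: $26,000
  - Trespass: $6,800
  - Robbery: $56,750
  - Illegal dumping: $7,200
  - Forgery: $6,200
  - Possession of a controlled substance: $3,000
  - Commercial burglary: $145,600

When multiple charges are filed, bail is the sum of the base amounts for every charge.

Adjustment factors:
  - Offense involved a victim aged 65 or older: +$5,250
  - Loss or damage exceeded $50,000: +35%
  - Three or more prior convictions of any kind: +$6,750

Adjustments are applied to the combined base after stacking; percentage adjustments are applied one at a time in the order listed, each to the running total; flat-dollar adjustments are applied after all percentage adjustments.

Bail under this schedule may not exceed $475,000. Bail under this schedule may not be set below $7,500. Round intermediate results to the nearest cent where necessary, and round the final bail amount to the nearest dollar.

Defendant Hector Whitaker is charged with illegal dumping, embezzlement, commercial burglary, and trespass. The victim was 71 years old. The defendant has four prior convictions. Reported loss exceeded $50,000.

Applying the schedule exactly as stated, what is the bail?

$262,560

Base amounts from the schedule: illegal dumping $7,200; embezzlement $26,000; commercial burglary $145,600; trespass $6,800.
Stacking rule: sum of all bases. $7,200 + $26,000 + $145,600 + $6,800 = $185,600.
Loss or damage exceeded $50,000 (+35%): $185,600 × 1.35 = $250,560.
Offense involved a victim aged 65 or older (+$5,250 flat): $250,560 + $5,250 = $255,810.
Three or more prior convictions of any kind (+$6,750 flat): $255,810 + $6,750 = $262,560.
$262,560 is within the $475,000 maximum.
$262,560 is at or above the $7,500 minimum.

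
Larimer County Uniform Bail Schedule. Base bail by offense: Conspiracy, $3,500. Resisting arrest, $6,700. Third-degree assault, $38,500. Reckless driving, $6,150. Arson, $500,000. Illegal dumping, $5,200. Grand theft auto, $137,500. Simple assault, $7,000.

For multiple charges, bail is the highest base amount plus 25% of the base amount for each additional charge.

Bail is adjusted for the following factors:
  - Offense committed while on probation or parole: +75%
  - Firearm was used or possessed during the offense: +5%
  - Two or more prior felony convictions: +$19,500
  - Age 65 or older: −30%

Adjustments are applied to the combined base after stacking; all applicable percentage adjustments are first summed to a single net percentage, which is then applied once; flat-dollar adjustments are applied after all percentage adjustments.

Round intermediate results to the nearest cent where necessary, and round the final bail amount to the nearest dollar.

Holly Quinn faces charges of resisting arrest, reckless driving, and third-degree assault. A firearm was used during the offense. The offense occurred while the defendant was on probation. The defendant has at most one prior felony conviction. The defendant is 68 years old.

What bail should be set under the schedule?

$62,569

Base amounts from the schedule: resisting arrest $6,700; reckless driving $6,150; third-degree assault $38,500.
Stacking rule: highest base plus 25% of each additional charge. Highest is third-degree assault at $38,500. Additional: $6,700 × 25% = $1,675; $6,150 × 25% = $1,537.50. Combined base = $38,500 + $3,212.50 = $41,712.50.
Net percentage adjustment: +75% +5% −30% = +50%. $41,712.50 × 1.5 = $62,568.75.
Rounded to the nearest dollar: $62,569.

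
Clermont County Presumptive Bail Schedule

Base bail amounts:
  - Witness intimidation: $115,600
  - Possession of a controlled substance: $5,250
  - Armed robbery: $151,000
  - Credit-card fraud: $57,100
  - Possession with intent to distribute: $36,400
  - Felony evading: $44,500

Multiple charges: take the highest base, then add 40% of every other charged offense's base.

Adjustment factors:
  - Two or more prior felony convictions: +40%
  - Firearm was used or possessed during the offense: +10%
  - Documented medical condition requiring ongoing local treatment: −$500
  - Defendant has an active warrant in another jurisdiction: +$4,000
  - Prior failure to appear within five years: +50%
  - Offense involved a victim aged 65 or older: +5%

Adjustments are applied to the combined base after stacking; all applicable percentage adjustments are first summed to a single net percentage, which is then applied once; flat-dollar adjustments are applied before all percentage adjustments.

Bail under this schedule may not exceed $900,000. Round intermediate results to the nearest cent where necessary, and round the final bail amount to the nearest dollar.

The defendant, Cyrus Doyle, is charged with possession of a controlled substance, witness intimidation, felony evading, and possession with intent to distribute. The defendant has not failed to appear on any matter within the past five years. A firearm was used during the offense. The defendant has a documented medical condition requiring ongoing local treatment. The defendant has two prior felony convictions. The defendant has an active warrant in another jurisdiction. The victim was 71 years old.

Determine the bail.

Base amounts from the schedule: possession of a controlled substance $5,250; witness intimidation $115,600; felony evading $44,500; possession with intent to distribute $36,400.
Stacking rule: highest base plus 40% of each additional charge. Highest is witness intimidation at $115,600. Additional: $5,250 × 40% = $2,100; $44,500 × 40% = $17,800; $36,400 × 40% = $14,560. Combined base = $115,600 + $34,460 = $150,060.
Documented medical condition requiring ongoing local treatment (−$500 flat): $150,060 − $500 = $149,560.
Defendant has an active warrant in another jurisdiction (+$4,000 flat): $149,560 + $4,000 = $153,560.
Net percentage adjustment: +40% +10% +5% = +55%. $153,560 × 1.55 = $238,018.
$238,018 is within the $900,000 maximum.

$238,018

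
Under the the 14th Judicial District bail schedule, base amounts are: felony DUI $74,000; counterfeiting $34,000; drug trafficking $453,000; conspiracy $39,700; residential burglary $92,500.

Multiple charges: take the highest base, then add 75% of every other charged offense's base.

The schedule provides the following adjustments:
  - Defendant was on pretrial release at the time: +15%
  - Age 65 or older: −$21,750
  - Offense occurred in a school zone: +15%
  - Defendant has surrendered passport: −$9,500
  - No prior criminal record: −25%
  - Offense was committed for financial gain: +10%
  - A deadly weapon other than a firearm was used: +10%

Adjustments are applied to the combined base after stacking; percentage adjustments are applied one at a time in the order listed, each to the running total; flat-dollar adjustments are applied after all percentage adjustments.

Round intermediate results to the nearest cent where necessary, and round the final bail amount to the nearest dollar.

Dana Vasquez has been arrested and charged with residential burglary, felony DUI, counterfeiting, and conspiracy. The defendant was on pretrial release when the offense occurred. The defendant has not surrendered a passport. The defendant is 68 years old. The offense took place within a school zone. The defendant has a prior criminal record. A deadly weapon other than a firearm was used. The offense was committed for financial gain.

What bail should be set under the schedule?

$303,536

Base amounts from the schedule: residential burglary $92,500; felony DUI $74,000; counterfeiting $34,000; conspiracy $39,700.
Stacking rule: highest base plus 75% of each additional charge. Highest is residential burglary at $92,500. Additional: $74,000 × 75% = $55,500; $34,000 × 75% = $25,500; $39,700 × 75% = $29,775. Combined base = $92,500 + $110,775 = $203,275.
Defendant was on pretrial release at the time (+15%): $203,275 × 1.15 = $233,766.25.
Offense occurred in a school zone (+15%): $233,766.25 × 1.15 = $268,831.19.
Offense was committed for financial gain (+10%): $268,831.19 × 1.1 = $295,714.31.
A deadly weapon other than a firearm was used (+10%): $295,714.31 × 1.1 = $325,285.74.
Age 65 or older (−$21,750 flat): $325,285.74 − $21,750 = $303,535.74.
Rounded to the nearest dollar: $303,536.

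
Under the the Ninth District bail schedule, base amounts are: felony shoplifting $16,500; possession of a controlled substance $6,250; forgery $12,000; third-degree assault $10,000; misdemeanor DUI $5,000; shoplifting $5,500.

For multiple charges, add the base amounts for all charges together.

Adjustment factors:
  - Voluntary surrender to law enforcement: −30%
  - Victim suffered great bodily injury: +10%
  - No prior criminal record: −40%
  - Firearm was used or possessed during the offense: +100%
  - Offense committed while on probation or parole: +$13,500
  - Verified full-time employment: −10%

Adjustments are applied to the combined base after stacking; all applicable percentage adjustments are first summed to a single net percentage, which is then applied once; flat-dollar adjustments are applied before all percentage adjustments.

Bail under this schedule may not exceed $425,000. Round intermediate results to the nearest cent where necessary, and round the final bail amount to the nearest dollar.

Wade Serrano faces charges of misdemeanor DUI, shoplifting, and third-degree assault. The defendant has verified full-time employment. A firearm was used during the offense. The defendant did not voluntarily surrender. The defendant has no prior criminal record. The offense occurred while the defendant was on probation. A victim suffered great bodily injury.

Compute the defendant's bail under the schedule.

Base amounts from the schedule: misdemeanor DUI $5,000; shoplifting $5,500; third-degree assault $10,000.
Stacking rule: sum of all bases. $5,000 + $5,500 + $10,000 = $20,500.
Offense committed while on probation or parole (+$13,500 flat): $20,500 + $13,500 = $34,000.
Net percentage adjustment: +10% −40% +100% −10% = +60%. $34,000 × 1.6 = $54,400.
$54,400 is within the $425,000 maximum.

$54,400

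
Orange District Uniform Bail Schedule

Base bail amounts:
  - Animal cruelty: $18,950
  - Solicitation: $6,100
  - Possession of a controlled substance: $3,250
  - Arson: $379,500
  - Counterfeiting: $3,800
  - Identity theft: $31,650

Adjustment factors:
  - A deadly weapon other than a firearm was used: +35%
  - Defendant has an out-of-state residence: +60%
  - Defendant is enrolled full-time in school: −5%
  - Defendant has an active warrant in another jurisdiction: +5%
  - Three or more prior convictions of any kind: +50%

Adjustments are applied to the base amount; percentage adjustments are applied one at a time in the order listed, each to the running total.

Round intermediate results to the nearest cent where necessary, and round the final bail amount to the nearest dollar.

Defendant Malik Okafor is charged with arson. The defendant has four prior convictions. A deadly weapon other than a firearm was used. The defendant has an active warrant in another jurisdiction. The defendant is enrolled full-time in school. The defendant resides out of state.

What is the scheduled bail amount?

$1,226,506

Base amounts from the schedule: arson $379,500.
Single charge. Combined base = $379,500.
A deadly weapon other than a firearm was used (+35%): $379,500 × 1.35 = $512,325.
Defendant has an out-of-state residence (+60%): $512,325 × 1.6 = $819,720.
Defendant is enrolled full-time in school (−5%): $819,720 × 0.95 = $778,734.
Defendant has an active warrant in another jurisdiction (+5%): $778,734 × 1.05 = $817,670.70.
Three or more prior convictions of any kind (+50%): $817,670.70 × 1.5 = $1,226,506.05.
Rounded to the nearest dollar: $1,226,506.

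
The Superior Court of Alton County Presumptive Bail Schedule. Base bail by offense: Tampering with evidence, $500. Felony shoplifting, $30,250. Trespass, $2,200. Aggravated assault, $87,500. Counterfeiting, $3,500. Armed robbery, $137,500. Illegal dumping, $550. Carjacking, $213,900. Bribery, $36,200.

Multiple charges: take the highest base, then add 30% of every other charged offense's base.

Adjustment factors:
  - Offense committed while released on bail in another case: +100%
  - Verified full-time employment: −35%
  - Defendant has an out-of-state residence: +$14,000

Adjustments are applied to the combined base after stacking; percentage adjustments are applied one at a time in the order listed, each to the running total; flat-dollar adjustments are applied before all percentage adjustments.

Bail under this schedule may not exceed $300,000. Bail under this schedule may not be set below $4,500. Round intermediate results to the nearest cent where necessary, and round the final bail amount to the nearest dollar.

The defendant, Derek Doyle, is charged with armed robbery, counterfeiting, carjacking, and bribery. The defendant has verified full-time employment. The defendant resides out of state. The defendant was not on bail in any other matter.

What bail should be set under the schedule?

$182,689

Base amounts from the schedule: armed robbery $137,500; counterfeiting $3,500; carjacking $213,900; bribery $36,200.
Stacking rule: highest base plus 30% of each additional charge. Highest is carjacking at $213,900. Additional: $137,500 × 30% = $41,250; $3,500 × 30% = $1,050; $36,200 × 30% = $10,860. Combined base = $213,900 + $53,160 = $267,060.
Defendant has an out-of-state residence (+$14,000 flat): $267,060 + $14,000 = $281,060.
Verified full-time employment (−35%): $281,060 × 0.65 = $182,689.
$182,689 is within the $300,000 maximum.
$182,689 is at or above the $4,500 minimum.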